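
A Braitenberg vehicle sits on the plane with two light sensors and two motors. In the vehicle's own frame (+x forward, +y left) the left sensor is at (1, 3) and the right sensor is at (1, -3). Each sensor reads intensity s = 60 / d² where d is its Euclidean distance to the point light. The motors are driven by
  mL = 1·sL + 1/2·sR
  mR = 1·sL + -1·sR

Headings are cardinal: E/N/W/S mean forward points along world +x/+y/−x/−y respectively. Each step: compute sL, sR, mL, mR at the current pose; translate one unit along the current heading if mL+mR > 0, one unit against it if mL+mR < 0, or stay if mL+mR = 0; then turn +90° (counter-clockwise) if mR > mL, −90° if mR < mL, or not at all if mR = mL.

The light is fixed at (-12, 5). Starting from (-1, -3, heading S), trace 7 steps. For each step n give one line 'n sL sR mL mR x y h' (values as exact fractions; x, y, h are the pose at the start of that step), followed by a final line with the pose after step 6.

n=0: pose=(-1,-3,S); sL=60/277, sR=12/29; mL=3402/8033, mR=-1584/8033; mL+mR=1818/8033 → advance +1; mR−mL=-18/29 → turn -1·90°
n=1: pose=(-1,-4,W); sL=15/61, sR=15/34; mL=1935/4148, mR=-405/2074; mL+mR=1125/4148 → advance +1; mR−mL=-45/68 → turn -1·90°
n=2: pose=(-2,-4,N); sL=60/113, sR=60/233; mL=17370/26329, mR=7200/26329; mL+mR=24570/26329 → advance +1; mR−mL=-90/233 → turn -1·90°
n=3: pose=(-2,-3,E); sL=30/73, sR=30/121; mL=4725/8833, mR=1440/8833; mL+mR=6165/8833 → advance +1; mR−mL=-45/121 → turn -1·90°
n=4: pose=(-1,-3,S); sL=60/277, sR=12/29; mL=3402/8033, mR=-1584/8033; mL+mR=1818/8033 → advance +1; mR−mL=-18/29 → turn -1·90°
n=5: pose=(-1,-4,W); sL=15/61, sR=15/34; mL=1935/4148, mR=-405/2074; mL+mR=1125/4148 → advance +1; mR−mL=-45/68 → turn -1·90°
n=6: pose=(-2,-4,N); sL=60/113, sR=60/233; mL=17370/26329, mR=7200/26329; mL+mR=24570/26329 → advance +1; mR−mL=-90/233 → turn -1·90°

0 60/277 12/29 3402/8033 -1584/8033 -1 -3 S
1 15/61 15/34 1935/4148 -405/2074 -1 -4 W
2 60/113 60/233 17370/26329 7200/26329 -2 -4 N
3 30/73 30/121 4725/8833 1440/8833 -2 -3 E
4 60/277 12/29 3402/8033 -1584/8033 -1 -3 S
5 15/61 15/34 1935/4148 -405/2074 -1 -4 W
6 60/113 60/233 17370/26329 7200/26329 -2 -4 N
final -2 -3 E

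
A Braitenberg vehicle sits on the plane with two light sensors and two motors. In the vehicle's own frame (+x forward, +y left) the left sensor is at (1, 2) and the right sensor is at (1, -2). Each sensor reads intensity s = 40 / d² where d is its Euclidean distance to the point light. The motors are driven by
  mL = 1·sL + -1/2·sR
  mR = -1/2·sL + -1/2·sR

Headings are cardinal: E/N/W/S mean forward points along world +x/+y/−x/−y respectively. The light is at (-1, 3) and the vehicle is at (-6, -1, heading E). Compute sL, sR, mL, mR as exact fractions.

2 10/13 21/13 -18/13

left sensor world pos  = (-5, 1); dL² = 20
right sensor world pos = (-5, -3); dR² = 52
sL = 40/20 = 2
sR = 40/52 = 10/13
mL = 1·sL + -1/2·sR = 21/13
mR = -1/2·sL + -1/2·sR = -18/13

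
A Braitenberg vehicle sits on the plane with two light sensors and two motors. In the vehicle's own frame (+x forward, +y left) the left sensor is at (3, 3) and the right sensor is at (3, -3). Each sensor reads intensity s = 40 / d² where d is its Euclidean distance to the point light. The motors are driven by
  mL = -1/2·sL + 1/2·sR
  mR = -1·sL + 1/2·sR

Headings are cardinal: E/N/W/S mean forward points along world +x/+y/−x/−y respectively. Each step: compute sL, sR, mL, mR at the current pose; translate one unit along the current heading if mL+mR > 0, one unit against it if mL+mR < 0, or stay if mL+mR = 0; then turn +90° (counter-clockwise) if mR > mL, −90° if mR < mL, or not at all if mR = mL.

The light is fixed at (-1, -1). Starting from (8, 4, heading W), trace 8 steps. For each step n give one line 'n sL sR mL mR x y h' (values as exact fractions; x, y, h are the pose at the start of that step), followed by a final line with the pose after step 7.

n=0: pose=(8,4,W); sL=1, sR=2/5; mL=-3/10, mR=-4/5; mL+mR=-11/10 → advance -1; mR−mL=-1/2 → turn -1·90°
n=1: pose=(9,4,N); sL=40/113, sR=40/233; mL=-2400/26329, mR=-7060/26329; mL+mR=-9460/26329 → advance -1; mR−mL=-20/113 → turn -1·90°
n=2: pose=(9,3,E); sL=20/109, sR=4/17; mL=48/1853, mR=-122/1853; mL+mR=-74/1853 → advance -1; mR−mL=-10/109 → turn -1·90°
n=3: pose=(8,3,S); sL=8/29, sR=40/37; mL=432/1073, mR=284/1073; mL+mR=716/1073 → advance +1; mR−mL=-4/29 → turn -1·90°
n=4: pose=(8,2,W); sL=10/9, sR=5/9; mL=-5/18, mR=-5/6; mL+mR=-10/9 → advance -1; mR−mL=-5/9 → turn -1·90°
n=5: pose=(9,2,N); sL=8/17, sR=8/41; mL=-96/697, mR=-260/697; mL+mR=-356/697 → advance -1; mR−mL=-4/17 → turn -1·90°
n=6: pose=(9,1,E); sL=20/97, sR=4/17; mL=24/1649, mR=-146/1649; mL+mR=-122/1649 → advance -1; mR−mL=-10/97 → turn -1·90°
n=7: pose=(8,1,S); sL=8/29, sR=40/37; mL=432/1073, mR=284/1073; mL+mR=716/1073 → advance +1; mR−mL=-4/29 → turn -1·90°

0 1 2/5 -3/10 -4/5 8 4 W
1 40/113 40/233 -2400/26329 -7060/26329 9 4 N
2 20/109 4/17 48/1853 -122/1853 9 3 E
3 8/29 40/37 432/1073 284/1073 8 3 S
4 10/9 5/9 -5/18 -5/6 8 2 W
5 8/17 8/41 -96/697 -260/697 9 2 N
6 20/97 4/17 24/1649 -146/1649 9 1 E
7 8/29 40/37 432/1073 284/1073 8 1 S
final 8 0 W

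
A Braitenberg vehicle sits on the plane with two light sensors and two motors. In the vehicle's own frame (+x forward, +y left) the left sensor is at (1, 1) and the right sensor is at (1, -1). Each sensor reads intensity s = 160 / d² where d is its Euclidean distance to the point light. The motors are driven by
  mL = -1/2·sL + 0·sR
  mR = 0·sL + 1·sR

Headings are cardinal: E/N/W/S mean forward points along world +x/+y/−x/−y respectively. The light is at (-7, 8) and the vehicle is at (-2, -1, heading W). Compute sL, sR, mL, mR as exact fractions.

left sensor world pos  = (-3, -2); dL² = 116
right sensor world pos = (-3, 0); dR² = 80
sL = 160/116 = 40/29
sR = 160/80 = 2
mL = -1/2·sL + 0·sR = -20/29
mR = 0·sL + 1·sR = 2

40/29 2 -20/29 2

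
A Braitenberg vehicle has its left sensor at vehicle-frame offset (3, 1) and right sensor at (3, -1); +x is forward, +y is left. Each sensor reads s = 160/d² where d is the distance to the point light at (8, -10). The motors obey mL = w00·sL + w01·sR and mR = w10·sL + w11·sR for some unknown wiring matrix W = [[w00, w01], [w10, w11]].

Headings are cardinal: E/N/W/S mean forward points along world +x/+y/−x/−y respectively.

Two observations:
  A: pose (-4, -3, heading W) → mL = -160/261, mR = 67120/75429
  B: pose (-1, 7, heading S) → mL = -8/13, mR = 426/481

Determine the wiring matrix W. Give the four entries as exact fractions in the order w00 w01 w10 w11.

-1 0 1 1/2

obs A: pose=(-4,-3,W) → sL=160/261, sR=160/289, mL=-160/261, mR=67120/75429
obs B: pose=(-1,7,S) → sL=8/13, sR=20/37, mL=-8/13, mR=426/481
sensor matrix S = [[160/261, 160/289], [8/13, 20/37]]; det S = -338560/36281349
solve [mL_A; mL_B] = S·[w00; w01] and [mR_A; mR_B] = S·[w10; w11]:
  w00 = -1, w01 = 0, w10 = 1, w11 = 1/2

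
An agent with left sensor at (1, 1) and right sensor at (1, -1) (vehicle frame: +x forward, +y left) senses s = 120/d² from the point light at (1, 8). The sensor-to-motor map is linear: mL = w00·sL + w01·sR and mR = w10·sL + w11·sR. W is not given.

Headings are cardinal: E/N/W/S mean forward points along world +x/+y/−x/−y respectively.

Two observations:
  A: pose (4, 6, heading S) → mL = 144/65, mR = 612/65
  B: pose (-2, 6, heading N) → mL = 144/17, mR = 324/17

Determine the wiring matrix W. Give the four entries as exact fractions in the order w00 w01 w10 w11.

obs A: pose=(4,6,S) → sL=24/5, sR=120/13, mL=144/65, mR=612/65
obs B: pose=(-2,6,N) → sL=120/17, sR=24, mL=144/17, mR=324/17
sensor matrix S = [[24/5, 120/13], [120/17, 24]]; det S = 55296/1105
solve [mL_A; mL_B] = S·[w00; w01] and [mR_A; mR_B] = S·[w10; w11]:
  w00 = -1/2, w01 = 1/2, w10 = 1, w11 = 1/2

-1/2 1/2 1 1/2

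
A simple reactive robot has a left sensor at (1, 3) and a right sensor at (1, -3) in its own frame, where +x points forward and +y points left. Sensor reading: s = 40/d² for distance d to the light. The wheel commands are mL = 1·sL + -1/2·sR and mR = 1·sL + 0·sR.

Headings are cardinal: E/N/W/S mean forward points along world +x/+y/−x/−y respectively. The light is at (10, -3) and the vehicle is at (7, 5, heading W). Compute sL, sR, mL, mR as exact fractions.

left sensor world pos  = (6, 2); dL² = 41
right sensor world pos = (6, 8); dR² = 137
sL = 40/41 = 40/41
sR = 40/137 = 40/137
mL = 1·sL + -1/2·sR = 4660/5617
mR = 1·sL + 0·sR = 40/41

40/41 40/137 4660/5617 40/41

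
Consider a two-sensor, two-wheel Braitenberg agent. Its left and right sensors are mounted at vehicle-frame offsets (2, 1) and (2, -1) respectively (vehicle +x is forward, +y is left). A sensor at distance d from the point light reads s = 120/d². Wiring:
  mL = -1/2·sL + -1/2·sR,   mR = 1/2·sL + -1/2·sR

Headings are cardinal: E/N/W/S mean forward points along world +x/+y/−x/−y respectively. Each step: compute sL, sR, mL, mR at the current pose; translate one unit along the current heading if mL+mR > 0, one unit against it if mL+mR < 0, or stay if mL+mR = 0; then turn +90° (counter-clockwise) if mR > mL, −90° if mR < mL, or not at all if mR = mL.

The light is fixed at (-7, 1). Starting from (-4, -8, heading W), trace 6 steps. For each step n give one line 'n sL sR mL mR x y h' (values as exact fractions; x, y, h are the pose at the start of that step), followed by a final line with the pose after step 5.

0 120/101 24/13 -1992/1313 -432/1313 -4 -8 W
1 60/73 12/13 -828/949 -48/949 -3 -8 S
2 24/17 40/39 -808/663 128/663 -3 -7 E
3 3 30/13 -69/26 9/26 -4 -7 N
4 120/101 24/13 -1992/1313 -432/1313 -4 -8 W
5 60/73 12/13 -828/949 -48/949 -3 -8 S
final -3 -7 E

n=0: pose=(-4,-8,W); sL=120/101, sR=24/13; mL=-1992/1313, mR=-432/1313; mL+mR=-24/13 → advance -1; mR−mL=120/101 → turn +1·90°
n=1: pose=(-3,-8,S); sL=60/73, sR=12/13; mL=-828/949, mR=-48/949; mL+mR=-12/13 → advance -1; mR−mL=60/73 → turn +1·90°
n=2: pose=(-3,-7,E); sL=24/17, sR=40/39; mL=-808/663, mR=128/663; mL+mR=-40/39 → advance -1; mR−mL=24/17 → turn +1·90°
n=3: pose=(-4,-7,N); sL=3, sR=30/13; mL=-69/26, mR=9/26; mL+mR=-30/13 → advance -1; mR−mL=3 → turn +1·90°
n=4: pose=(-4,-8,W); sL=120/101, sR=24/13; mL=-1992/1313, mR=-432/1313; mL+mR=-24/13 → advance -1; mR−mL=120/101 → turn +1·90°
n=5: pose=(-3,-8,S); sL=60/73, sR=12/13; mL=-828/949, mR=-48/949; mL+mR=-12/13 → advance -1; mR−mL=60/73 → turn +1·90°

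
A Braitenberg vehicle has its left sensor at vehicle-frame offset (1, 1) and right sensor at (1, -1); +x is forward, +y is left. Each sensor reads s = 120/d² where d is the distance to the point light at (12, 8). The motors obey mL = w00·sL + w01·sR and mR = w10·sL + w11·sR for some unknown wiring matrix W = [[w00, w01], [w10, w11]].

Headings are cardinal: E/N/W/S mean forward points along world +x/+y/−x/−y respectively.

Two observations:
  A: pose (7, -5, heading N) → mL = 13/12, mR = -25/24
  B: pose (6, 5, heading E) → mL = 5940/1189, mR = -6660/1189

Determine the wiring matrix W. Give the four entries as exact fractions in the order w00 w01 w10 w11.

1/2 1 -1 -1/2

obs A: pose=(7,-5,N) → sL=2/3, sR=3/4, mL=13/12, mR=-25/24
obs B: pose=(6,5,E) → sL=120/29, sR=120/41, mL=5940/1189, mR=-6660/1189
sensor matrix S = [[2/3, 3/4], [120/29, 120/41]]; det S = -1370/1189
solve [mL_A; mL_B] = S·[w00; w01] and [mR_A; mR_B] = S·[w10; w11]:
  w00 = 1/2, w01 = 1, w10 = -1, w11 = -1/2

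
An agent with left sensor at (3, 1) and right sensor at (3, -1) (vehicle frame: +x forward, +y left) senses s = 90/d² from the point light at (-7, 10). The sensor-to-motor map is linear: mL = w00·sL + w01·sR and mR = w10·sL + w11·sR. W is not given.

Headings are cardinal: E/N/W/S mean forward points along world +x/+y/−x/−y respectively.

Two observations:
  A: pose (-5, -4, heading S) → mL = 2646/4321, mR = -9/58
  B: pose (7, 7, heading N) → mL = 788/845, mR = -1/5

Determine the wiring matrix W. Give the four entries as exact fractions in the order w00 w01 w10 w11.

obs A: pose=(-5,-4,S) → sL=45/149, sR=9/29, mL=2646/4321, mR=-9/58
obs B: pose=(7,7,N) → sL=90/169, sR=2/5, mL=788/845, mR=-1/5
sensor matrix S = [[45/149, 9/29], [90/169, 2/5]]; det S = -32472/730249
solve [mL_A; mL_B] = S·[w00; w01] and [mR_A; mR_B] = S·[w10; w11]:
  w00 = 1, w01 = 1, w10 = 0, w11 = -1/2

1 1 0 -1/2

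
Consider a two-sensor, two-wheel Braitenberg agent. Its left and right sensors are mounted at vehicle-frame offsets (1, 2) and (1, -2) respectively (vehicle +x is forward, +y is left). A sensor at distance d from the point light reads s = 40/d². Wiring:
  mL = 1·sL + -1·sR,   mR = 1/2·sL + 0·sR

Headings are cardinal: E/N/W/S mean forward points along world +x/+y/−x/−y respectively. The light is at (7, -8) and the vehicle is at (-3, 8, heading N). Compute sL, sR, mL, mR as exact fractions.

40/433 40/353 -3200/152849 20/433

left sensor world pos  = (-5, 9); dL² = 433
right sensor world pos = (-1, 9); dR² = 353
sL = 40/433 = 40/433
sR = 40/353 = 40/353
mL = 1·sL + -1·sR = -3200/152849
mR = 1/2·sL + 0·sR = 20/433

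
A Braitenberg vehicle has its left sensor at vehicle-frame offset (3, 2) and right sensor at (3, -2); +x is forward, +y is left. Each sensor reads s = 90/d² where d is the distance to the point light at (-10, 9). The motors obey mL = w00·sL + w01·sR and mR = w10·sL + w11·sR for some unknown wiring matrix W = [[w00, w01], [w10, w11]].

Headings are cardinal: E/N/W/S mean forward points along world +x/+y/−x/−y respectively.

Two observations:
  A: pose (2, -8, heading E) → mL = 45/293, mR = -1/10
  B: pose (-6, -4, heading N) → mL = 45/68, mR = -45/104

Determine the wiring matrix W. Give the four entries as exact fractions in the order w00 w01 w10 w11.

obs A: pose=(2,-8,E) → sL=1/5, sR=45/293, mL=45/293, mR=-1/10
obs B: pose=(-6,-4,N) → sL=45/52, sR=45/68, mL=45/68, mR=-45/104
sensor matrix S = [[1/5, 45/293], [45/52, 45/68]]; det S = -36/64753
solve [mL_A; mL_B] = S·[w00; w01] and [mR_A; mR_B] = S·[w10; w11]:
  w00 = 0, w01 = 1, w10 = -1/2, w11 = 0

0 1 -1/2 0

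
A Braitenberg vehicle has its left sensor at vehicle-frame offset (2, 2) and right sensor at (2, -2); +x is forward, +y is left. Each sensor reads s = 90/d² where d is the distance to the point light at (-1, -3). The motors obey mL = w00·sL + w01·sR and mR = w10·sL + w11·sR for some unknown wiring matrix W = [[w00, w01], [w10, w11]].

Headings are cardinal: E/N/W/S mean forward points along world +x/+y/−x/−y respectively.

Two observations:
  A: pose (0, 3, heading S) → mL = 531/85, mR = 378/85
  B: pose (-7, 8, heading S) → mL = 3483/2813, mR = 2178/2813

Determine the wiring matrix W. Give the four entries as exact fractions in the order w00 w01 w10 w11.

1 1/2 1/2 1/2

obs A: pose=(0,3,S) → sL=18/5, sR=90/17, mL=531/85, mR=378/85
obs B: pose=(-7,8,S) → sL=90/97, sR=18/29, mL=3483/2813, mR=2178/2813
sensor matrix S = [[18/5, 90/17], [90/97, 18/29]]; det S = -640224/239105
solve [mL_A; mL_B] = S·[w00; w01] and [mR_A; mR_B] = S·[w10; w11]:
  w00 = 1, w01 = 1/2, w10 = 1/2, w11 = 1/2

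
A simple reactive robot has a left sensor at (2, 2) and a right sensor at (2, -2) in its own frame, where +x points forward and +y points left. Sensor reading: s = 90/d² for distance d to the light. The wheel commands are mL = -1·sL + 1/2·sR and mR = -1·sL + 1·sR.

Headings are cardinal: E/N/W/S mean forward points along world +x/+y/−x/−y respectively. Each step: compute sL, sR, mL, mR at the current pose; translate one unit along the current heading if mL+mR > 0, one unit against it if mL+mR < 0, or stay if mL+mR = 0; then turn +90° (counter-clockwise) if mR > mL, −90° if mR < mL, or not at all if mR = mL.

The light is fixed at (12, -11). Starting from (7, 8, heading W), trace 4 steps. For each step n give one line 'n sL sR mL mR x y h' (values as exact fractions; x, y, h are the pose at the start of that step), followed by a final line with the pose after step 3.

0 45/169 9/49 -2889/16562 -684/8281 7 8 W
1 90/293 18/65 -3213/19045 -576/19045 8 8 S
2 45/244 45/164 -945/20008 225/2501 8 9 E
3 90/509 18/97 -4149/49373 432/49373 9 9 N
final 9 8 W

n=0: pose=(7,8,W); sL=45/169, sR=9/49; mL=-2889/16562, mR=-684/8281; mL+mR=-4257/16562 → advance -1; mR−mL=9/98 → turn +1·90°
n=1: pose=(8,8,S); sL=90/293, sR=18/65; mL=-3213/19045, mR=-576/19045; mL+mR=-3789/19045 → advance -1; mR−mL=9/65 → turn +1·90°
n=2: pose=(8,9,E); sL=45/244, sR=45/164; mL=-945/20008, mR=225/2501; mL+mR=855/20008 → advance +1; mR−mL=45/328 → turn +1·90°
n=3: pose=(9,9,N); sL=90/509, sR=18/97; mL=-4149/49373, mR=432/49373; mL+mR=-3717/49373 → advance -1; mR−mL=9/97 → turn +1·90°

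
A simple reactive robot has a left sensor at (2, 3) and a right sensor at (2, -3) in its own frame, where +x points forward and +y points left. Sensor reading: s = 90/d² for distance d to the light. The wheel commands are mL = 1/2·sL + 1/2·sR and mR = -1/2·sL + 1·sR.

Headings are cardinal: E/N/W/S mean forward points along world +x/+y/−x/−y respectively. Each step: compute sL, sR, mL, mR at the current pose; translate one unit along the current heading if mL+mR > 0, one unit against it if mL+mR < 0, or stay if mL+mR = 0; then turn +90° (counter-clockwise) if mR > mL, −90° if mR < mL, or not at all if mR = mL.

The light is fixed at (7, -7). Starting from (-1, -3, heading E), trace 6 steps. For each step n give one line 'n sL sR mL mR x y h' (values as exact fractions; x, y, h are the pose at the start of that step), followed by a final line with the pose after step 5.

0 18/17 90/37 1098/629 1197/629 -1 -3 E
1 45/68 45/26 2115/1768 2475/1768 0 -3 N
2 18/17 18/29 414/493 45/493 0 -2 W
3 9/17 45/37 549/629 1197/1258 -1 -2 N
4 90/109 90/181 13050/19729 1665/19729 -1 -1 W
5 45/104 9/10 693/1040 711/1040 -2 -1 N
final -2 0 W

n=0: pose=(-1,-3,E); sL=18/17, sR=90/37; mL=1098/629, mR=1197/629; mL+mR=135/37 → advance +1; mR−mL=99/629 → turn +1·90°
n=1: pose=(0,-3,N); sL=45/68, sR=45/26; mL=2115/1768, mR=2475/1768; mL+mR=135/52 → advance +1; mR−mL=45/221 → turn +1·90°
n=2: pose=(0,-2,W); sL=18/17, sR=18/29; mL=414/493, mR=45/493; mL+mR=27/29 → advance +1; mR−mL=-369/493 → turn -1·90°
n=3: pose=(-1,-2,N); sL=9/17, sR=45/37; mL=549/629, mR=1197/1258; mL+mR=135/74 → advance +1; mR−mL=99/1258 → turn +1·90°
n=4: pose=(-1,-1,W); sL=90/109, sR=90/181; mL=13050/19729, mR=1665/19729; mL+mR=135/181 → advance +1; mR−mL=-11385/19729 → turn -1·90°
n=5: pose=(-2,-1,N); sL=45/104, sR=9/10; mL=693/1040, mR=711/1040; mL+mR=27/20 → advance +1; mR−mL=9/520 → turn +1·90°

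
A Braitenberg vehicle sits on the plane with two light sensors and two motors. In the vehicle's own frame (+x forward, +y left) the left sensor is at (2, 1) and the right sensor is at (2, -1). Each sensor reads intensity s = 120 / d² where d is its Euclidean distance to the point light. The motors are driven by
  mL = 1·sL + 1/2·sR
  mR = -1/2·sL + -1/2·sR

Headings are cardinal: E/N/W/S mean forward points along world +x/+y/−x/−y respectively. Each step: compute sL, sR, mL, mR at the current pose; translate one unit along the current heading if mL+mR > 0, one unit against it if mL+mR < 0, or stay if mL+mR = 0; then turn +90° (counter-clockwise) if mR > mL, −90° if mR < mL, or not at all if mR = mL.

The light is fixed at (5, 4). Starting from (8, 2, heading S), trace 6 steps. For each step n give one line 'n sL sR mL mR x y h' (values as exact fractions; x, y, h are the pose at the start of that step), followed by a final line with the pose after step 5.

n=0: pose=(8,2,S); sL=15/4, sR=6; mL=27/4, mR=-39/8; mL+mR=15/8 → advance +1; mR−mL=-93/8 → turn -1·90°
n=1: pose=(8,1,W); sL=120/17, sR=24; mL=324/17, mR=-264/17; mL+mR=60/17 → advance +1; mR−mL=-588/17 → turn -1·90°
n=2: pose=(7,1,N); sL=60, sR=12; mL=66, mR=-36; mL+mR=30 → advance +1; mR−mL=-102 → turn -1·90°
n=3: pose=(7,2,E); sL=120/17, sR=24/5; mL=804/85, mR=-504/85; mL+mR=60/17 → advance +1; mR−mL=-1308/85 → turn -1·90°
n=4: pose=(8,2,S); sL=15/4, sR=6; mL=27/4, mR=-39/8; mL+mR=15/8 → advance +1; mR−mL=-93/8 → turn -1·90°
n=5: pose=(8,1,W); sL=120/17, sR=24; mL=324/17, mR=-264/17; mL+mR=60/17 → advance +1; mR−mL=-588/17 → turn -1·90°

0 15/4 6 27/4 -39/8 8 2 S
1 120/17 24 324/17 -264/17 8 1 W
2 60 12 66 -36 7 1 N
3 120/17 24/5 804/85 -504/85 7 2 E
4 15/4 6 27/4 -39/8 8 2 S
5 120/17 24 324/17 -264/17 8 1 W
final 7 1 N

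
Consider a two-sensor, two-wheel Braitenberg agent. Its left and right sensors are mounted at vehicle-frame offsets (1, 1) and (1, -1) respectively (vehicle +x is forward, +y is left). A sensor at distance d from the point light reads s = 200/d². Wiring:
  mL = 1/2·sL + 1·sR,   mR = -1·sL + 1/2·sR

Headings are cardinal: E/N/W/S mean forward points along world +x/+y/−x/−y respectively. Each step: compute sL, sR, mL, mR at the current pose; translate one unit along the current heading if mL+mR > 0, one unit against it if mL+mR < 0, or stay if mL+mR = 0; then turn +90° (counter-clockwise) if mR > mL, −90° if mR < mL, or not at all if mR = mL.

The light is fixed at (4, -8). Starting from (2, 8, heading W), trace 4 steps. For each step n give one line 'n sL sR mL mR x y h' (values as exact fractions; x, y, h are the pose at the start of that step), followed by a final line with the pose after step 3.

0 100/117 100/149 19150/17433 -9050/17433 2 8 W
1 40/61 200/293 18060/17873 -5620/17873 1 8 N
2 25/41 10/13 1145/1066 -120/533 1 9 E
3 200/257 40/53 15580/13621 -5460/13621 2 9 S
final 2 8 W

n=0: pose=(2,8,W); sL=100/117, sR=100/149; mL=19150/17433, mR=-9050/17433; mL+mR=10100/17433 → advance +1; mR−mL=-9400/5811 → turn -1·90°
n=1: pose=(1,8,N); sL=40/61, sR=200/293; mL=18060/17873, mR=-5620/17873; mL+mR=12440/17873 → advance +1; mR−mL=-23680/17873 → turn -1·90°
n=2: pose=(1,9,E); sL=25/41, sR=10/13; mL=1145/1066, mR=-120/533; mL+mR=905/1066 → advance +1; mR−mL=-1385/1066 → turn -1·90°
n=3: pose=(2,9,S); sL=200/257, sR=40/53; mL=15580/13621, mR=-5460/13621; mL+mR=10120/13621 → advance +1; mR−mL=-21040/13621 → turn -1·90°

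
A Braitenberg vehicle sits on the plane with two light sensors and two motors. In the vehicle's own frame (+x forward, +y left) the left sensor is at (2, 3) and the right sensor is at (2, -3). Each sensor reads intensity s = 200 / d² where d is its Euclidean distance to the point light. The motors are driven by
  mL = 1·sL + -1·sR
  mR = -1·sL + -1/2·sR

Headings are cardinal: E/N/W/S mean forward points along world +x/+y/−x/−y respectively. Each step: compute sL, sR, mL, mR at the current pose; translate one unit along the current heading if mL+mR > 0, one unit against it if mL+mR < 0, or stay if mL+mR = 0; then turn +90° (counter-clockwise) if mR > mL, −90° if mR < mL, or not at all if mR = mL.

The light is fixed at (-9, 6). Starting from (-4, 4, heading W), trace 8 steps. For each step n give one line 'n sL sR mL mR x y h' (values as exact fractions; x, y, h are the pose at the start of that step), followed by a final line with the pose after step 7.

0 100/17 20 -240/17 -270/17 -4 4 W
1 200/9 200/81 1600/81 -1900/81 -3 4 N
2 25/8 2 9/8 -33/8 -3 3 E
3 200/89 200/29 -12000/2581 -14700/2581 -4 3 S
4 100/17 20 -240/17 -270/17 -4 4 W
5 200/9 200/81 1600/81 -1900/81 -3 4 N
6 25/8 2 9/8 -33/8 -3 3 E
7 200/89 200/29 -12000/2581 -14700/2581 -4 3 S
final -4 4 W

n=0: pose=(-4,4,W); sL=100/17, sR=20; mL=-240/17, mR=-270/17; mL+mR=-30 → advance -1; mR−mL=-30/17 → turn -1·90°
n=1: pose=(-3,4,N); sL=200/9, sR=200/81; mL=1600/81, mR=-1900/81; mL+mR=-100/27 → advance -1; mR−mL=-3500/81 → turn -1·90°
n=2: pose=(-3,3,E); sL=25/8, sR=2; mL=9/8, mR=-33/8; mL+mR=-3 → advance -1; mR−mL=-21/4 → turn -1·90°
n=3: pose=(-4,3,S); sL=200/89, sR=200/29; mL=-12000/2581, mR=-14700/2581; mL+mR=-300/29 → advance -1; mR−mL=-2700/2581 → turn -1·90°
n=4: pose=(-4,4,W); sL=100/17, sR=20; mL=-240/17, mR=-270/17; mL+mR=-30 → advance -1; mR−mL=-30/17 → turn -1·90°
n=5: pose=(-3,4,N); sL=200/9, sR=200/81; mL=1600/81, mR=-1900/81; mL+mR=-100/27 → advance -1; mR−mL=-3500/81 → turn -1·90°
n=6: pose=(-3,3,E); sL=25/8, sR=2; mL=9/8, mR=-33/8; mL+mR=-3 → advance -1; mR−mL=-21/4 → turn -1·90°
n=7: pose=(-4,3,S); sL=200/89, sR=200/29; mL=-12000/2581, mR=-14700/2581; mL+mR=-300/29 → advance -1; mR−mL=-2700/2581 → turn -1·90°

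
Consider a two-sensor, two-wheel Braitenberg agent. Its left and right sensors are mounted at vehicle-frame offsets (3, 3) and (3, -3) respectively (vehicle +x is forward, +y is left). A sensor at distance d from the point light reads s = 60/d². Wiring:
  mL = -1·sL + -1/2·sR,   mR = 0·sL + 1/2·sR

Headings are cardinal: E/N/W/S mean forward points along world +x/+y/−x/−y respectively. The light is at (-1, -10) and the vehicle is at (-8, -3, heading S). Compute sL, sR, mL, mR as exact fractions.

left sensor world pos  = (-5, -6); dL² = 32
right sensor world pos = (-11, -6); dR² = 116
sL = 60/32 = 15/8
sR = 60/116 = 15/29
mL = -1·sL + -1/2·sR = -495/232
mR = 0·sL + 1/2·sR = 15/58

15/8 15/29 -495/232 15/58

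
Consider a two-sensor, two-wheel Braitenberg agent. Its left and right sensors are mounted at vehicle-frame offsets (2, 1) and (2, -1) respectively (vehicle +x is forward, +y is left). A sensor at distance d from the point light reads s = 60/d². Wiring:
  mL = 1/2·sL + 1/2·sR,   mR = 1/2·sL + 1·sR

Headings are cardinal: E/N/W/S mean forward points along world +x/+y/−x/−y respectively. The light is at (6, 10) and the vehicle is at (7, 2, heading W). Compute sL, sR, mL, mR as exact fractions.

left sensor world pos  = (5, 1); dL² = 82
right sensor world pos = (5, 3); dR² = 50
sL = 60/82 = 30/41
sR = 60/50 = 6/5
mL = 1/2·sL + 1/2·sR = 198/205
mR = 1/2·sL + 1·sR = 321/205

30/41 6/5 198/205 321/205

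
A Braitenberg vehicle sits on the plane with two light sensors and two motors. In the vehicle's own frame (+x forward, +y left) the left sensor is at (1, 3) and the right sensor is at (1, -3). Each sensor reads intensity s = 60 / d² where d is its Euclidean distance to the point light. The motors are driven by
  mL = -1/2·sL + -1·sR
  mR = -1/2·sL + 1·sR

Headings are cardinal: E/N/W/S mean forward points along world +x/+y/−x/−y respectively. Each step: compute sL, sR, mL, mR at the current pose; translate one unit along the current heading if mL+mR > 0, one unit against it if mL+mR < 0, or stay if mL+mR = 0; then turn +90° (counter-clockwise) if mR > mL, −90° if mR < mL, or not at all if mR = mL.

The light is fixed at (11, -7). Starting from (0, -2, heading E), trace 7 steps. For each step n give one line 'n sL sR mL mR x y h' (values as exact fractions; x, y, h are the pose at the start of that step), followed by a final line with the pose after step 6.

0 15/41 15/26 -405/533 210/533 0 -2 E
1 20/87 20/39 -710/1131 150/377 -1 -2 N
2 6/17 30/109 -837/1853 183/1853 -1 -3 W
3 60/73 12/41 -2106/2993 -354/2993 0 -3 S
4 15/41 15/26 -405/533 210/533 0 -2 E
5 20/87 20/39 -710/1131 150/377 -1 -2 N
6 6/17 30/109 -837/1853 183/1853 -1 -3 W
final 0 -3 S

n=0: pose=(0,-2,E); sL=15/41, sR=15/26; mL=-405/533, mR=210/533; mL+mR=-15/41 → advance -1; mR−mL=15/13 → turn +1·90°
n=1: pose=(-1,-2,N); sL=20/87, sR=20/39; mL=-710/1131, mR=150/377; mL+mR=-20/87 → advance -1; mR−mL=40/39 → turn +1·90°
n=2: pose=(-1,-3,W); sL=6/17, sR=30/109; mL=-837/1853, mR=183/1853; mL+mR=-6/17 → advance -1; mR−mL=60/109 → turn +1·90°
n=3: pose=(0,-3,S); sL=60/73, sR=12/41; mL=-2106/2993, mR=-354/2993; mL+mR=-60/73 → advance -1; mR−mL=24/41 → turn +1·90°
n=4: pose=(0,-2,E); sL=15/41, sR=15/26; mL=-405/533, mR=210/533; mL+mR=-15/41 → advance -1; mR−mL=15/13 → turn +1·90°
n=5: pose=(-1,-2,N); sL=20/87, sR=20/39; mL=-710/1131, mR=150/377; mL+mR=-20/87 → advance -1; mR−mL=40/39 → turn +1·90°
n=6: pose=(-1,-3,W); sL=6/17, sR=30/109; mL=-837/1853, mR=183/1853; mL+mR=-6/17 → advance -1; mR−mL=60/109 → turn +1·90°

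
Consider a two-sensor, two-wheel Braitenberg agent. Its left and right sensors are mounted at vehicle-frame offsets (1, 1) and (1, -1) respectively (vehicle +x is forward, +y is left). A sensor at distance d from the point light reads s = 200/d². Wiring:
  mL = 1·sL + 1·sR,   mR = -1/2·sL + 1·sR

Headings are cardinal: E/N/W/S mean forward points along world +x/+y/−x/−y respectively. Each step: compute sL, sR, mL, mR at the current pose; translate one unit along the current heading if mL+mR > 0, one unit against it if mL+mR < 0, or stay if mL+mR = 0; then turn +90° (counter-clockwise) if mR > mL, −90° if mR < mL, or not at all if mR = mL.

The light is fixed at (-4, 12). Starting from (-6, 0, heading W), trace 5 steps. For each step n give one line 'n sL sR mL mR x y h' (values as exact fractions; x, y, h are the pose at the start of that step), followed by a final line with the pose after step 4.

n=0: pose=(-6,0,W); sL=100/89, sR=20/13; mL=3080/1157, mR=1130/1157; mL+mR=4210/1157 → advance +1; mR−mL=-150/89 → turn -1·90°
n=1: pose=(-7,0,N); sL=200/137, sR=8/5; mL=2096/685, mR=596/685; mL+mR=2692/685 → advance +1; mR−mL=-300/137 → turn -1·90°
n=2: pose=(-7,1,E); sL=25/13, sR=50/37; mL=1575/481, mR=375/962; mL+mR=3525/962 → advance +1; mR−mL=-75/26 → turn -1·90°
n=3: pose=(-6,1,S); sL=40/29, sR=200/153; mL=11920/4437, mR=2740/4437; mL+mR=14660/4437 → advance +1; mR−mL=-60/29 → turn -1·90°
n=4: pose=(-6,0,W); sL=100/89, sR=20/13; mL=3080/1157, mR=1130/1157; mL+mR=4210/1157 → advance +1; mR−mL=-150/89 → turn -1·90°

0 100/89 20/13 3080/1157 1130/1157 -6 0 W
1 200/137 8/5 2096/685 596/685 -7 0 N
2 25/13 50/37 1575/481 375/962 -7 1 E
3 40/29 200/153 11920/4437 2740/4437 -6 1 S
4 100/89 20/13 3080/1157 1130/1157 -6 0 W
final -7 0 N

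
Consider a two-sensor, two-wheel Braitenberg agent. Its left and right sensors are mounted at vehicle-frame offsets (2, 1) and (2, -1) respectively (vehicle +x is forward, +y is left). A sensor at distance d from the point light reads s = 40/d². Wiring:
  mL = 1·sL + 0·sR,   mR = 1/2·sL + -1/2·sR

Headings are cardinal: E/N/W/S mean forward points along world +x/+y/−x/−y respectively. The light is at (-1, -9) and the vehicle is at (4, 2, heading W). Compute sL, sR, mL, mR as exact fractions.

left sensor world pos  = (2, 1); dL² = 109
right sensor world pos = (2, 3); dR² = 153
sL = 40/109 = 40/109
sR = 40/153 = 40/153
mL = 1·sL + 0·sR = 40/109
mR = 1/2·sL + -1/2·sR = 880/16677

40/109 40/153 40/109 880/16677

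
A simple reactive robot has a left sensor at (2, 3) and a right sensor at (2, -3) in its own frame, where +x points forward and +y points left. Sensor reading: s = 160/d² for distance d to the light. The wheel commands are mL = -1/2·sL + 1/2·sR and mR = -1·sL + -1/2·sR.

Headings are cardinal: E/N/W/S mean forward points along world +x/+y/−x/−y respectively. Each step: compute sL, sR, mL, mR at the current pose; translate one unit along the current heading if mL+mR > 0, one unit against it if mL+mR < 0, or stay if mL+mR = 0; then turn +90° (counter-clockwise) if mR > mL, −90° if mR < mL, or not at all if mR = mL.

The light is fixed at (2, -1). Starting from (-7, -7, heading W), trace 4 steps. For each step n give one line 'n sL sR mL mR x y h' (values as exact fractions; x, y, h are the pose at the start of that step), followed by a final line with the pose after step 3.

0 80/101 16/13 288/1313 -1848/1313 -7 -7 W
1 160/137 160/41 7680/5617 -17520/5617 -6 -7 N
2 40/13 20/17 -210/221 -810/221 -6 -8 E
3 160/117 32/45 -64/195 -112/65 -7 -8 S
final -7 -7 W

n=0: pose=(-7,-7,W); sL=80/101, sR=16/13; mL=288/1313, mR=-1848/1313; mL+mR=-120/101 → advance -1; mR−mL=-2136/1313 → turn -1·90°
n=1: pose=(-6,-7,N); sL=160/137, sR=160/41; mL=7680/5617, mR=-17520/5617; mL+mR=-240/137 → advance -1; mR−mL=-25200/5617 → turn -1·90°
n=2: pose=(-6,-8,E); sL=40/13, sR=20/17; mL=-210/221, mR=-810/221; mL+mR=-60/13 → advance -1; mR−mL=-600/221 → turn -1·90°
n=3: pose=(-7,-8,S); sL=160/117, sR=32/45; mL=-64/195, mR=-112/65; mL+mR=-80/39 → advance -1; mR−mL=-272/195 → turn -1·90°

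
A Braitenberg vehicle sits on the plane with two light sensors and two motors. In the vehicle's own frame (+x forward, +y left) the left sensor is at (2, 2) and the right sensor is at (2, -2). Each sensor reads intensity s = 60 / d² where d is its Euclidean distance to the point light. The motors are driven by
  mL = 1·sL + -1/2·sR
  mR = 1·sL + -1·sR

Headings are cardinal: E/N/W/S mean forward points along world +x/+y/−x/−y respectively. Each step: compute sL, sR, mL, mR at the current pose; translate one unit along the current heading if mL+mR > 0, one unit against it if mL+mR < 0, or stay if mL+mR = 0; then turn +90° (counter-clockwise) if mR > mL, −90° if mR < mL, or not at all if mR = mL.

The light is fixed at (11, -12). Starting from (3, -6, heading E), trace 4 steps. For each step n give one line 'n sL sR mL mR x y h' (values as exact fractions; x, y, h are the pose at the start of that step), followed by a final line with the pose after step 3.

n=0: pose=(3,-6,E); sL=3/5, sR=15/13; mL=3/130, mR=-36/65; mL+mR=-69/130 → advance -1; mR−mL=-15/26 → turn -1·90°
n=1: pose=(2,-6,S); sL=12/13, sR=60/137; mL=1254/1781, mR=864/1781; mL+mR=2118/1781 → advance +1; mR−mL=-30/137 → turn -1·90°
n=2: pose=(2,-7,W); sL=6/13, sR=6/17; mL=63/221, mR=24/221; mL+mR=87/221 → advance +1; mR−mL=-3/17 → turn -1·90°
n=3: pose=(1,-7,N); sL=60/193, sR=60/113; mL=990/21809, mR=-4800/21809; mL+mR=-3810/21809 → advance -1; mR−mL=-30/113 → turn -1·90°

0 3/5 15/13 3/130 -36/65 3 -6 E
1 12/13 60/137 1254/1781 864/1781 2 -6 S
2 6/13 6/17 63/221 24/221 2 -7 W
3 60/193 60/113 990/21809 -4800/21809 1 -7 N
final 1 -8 E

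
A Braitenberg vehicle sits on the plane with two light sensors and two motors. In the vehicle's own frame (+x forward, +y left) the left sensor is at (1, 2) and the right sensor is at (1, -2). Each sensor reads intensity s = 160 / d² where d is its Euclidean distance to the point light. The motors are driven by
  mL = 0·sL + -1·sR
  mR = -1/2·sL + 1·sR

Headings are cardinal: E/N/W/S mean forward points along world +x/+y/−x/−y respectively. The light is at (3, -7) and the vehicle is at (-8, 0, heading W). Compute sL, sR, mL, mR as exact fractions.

left sensor world pos  = (-9, -2); dL² = 169
right sensor world pos = (-9, 2); dR² = 225
sL = 160/169 = 160/169
sR = 160/225 = 32/45
mL = 0·sL + -1·sR = -32/45
mR = -1/2·sL + 1·sR = 1808/7605

160/169 32/45 -32/45 1808/7605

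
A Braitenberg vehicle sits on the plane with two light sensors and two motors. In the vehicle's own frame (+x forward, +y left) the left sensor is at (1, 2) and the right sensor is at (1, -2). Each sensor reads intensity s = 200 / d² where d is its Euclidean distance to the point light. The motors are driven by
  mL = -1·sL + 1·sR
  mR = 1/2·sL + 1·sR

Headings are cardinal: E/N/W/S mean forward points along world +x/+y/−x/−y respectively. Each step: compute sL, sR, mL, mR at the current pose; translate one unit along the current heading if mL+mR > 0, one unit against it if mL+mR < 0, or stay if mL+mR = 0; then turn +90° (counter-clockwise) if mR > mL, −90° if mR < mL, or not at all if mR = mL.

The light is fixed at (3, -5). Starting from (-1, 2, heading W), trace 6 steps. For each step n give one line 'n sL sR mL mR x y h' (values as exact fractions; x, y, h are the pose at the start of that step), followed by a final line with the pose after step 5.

0 4 100/53 -112/53 206/53 -1 2 W
1 40/9 40/17 -320/153 700/153 -2 2 S
2 5/2 25/4 15/4 15/2 -2 1 E
3 40/17 200/53 1280/901 4460/901 -1 1 N
4 4 100/53 -112/53 206/53 -1 2 W
5 40/9 40/17 -320/153 700/153 -2 2 S
final -2 1 E

n=0: pose=(-1,2,W); sL=4, sR=100/53; mL=-112/53, mR=206/53; mL+mR=94/53 → advance +1; mR−mL=6 → turn +1·90°
n=1: pose=(-2,2,S); sL=40/9, sR=40/17; mL=-320/153, mR=700/153; mL+mR=380/153 → advance +1; mR−mL=20/3 → turn +1·90°
n=2: pose=(-2,1,E); sL=5/2, sR=25/4; mL=15/4, mR=15/2; mL+mR=45/4 → advance +1; mR−mL=15/4 → turn +1·90°
n=3: pose=(-1,1,N); sL=40/17, sR=200/53; mL=1280/901, mR=4460/901; mL+mR=5740/901 → advance +1; mR−mL=60/17 → turn +1·90°
n=4: pose=(-1,2,W); sL=4, sR=100/53; mL=-112/53, mR=206/53; mL+mR=94/53 → advance +1; mR−mL=6 → turn +1·90°
n=5: pose=(-2,2,S); sL=40/9, sR=40/17; mL=-320/153, mR=700/153; mL+mR=380/153 → advance +1; mR−mL=20/3 → turn +1·90°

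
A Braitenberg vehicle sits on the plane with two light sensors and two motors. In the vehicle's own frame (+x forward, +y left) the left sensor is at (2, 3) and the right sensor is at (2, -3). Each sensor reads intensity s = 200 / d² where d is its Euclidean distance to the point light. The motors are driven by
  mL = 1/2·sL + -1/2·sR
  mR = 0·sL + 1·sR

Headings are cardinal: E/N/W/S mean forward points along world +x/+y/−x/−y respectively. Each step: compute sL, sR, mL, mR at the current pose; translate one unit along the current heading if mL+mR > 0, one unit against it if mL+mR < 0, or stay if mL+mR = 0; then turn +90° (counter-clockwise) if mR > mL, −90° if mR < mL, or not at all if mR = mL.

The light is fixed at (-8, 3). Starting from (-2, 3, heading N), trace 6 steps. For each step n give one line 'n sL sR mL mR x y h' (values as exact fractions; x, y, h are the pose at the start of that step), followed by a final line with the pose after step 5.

n=0: pose=(-2,3,N); sL=200/13, sR=40/17; mL=1440/221, mR=40/17; mL+mR=1960/221 → advance +1; mR−mL=-920/221 → turn -1·90°
n=1: pose=(-2,4,E); sL=5/2, sR=50/17; mL=-15/68, mR=50/17; mL+mR=185/68 → advance +1; mR−mL=215/68 → turn +1·90°
n=2: pose=(-1,4,N); sL=8, sR=200/109; mL=336/109, mR=200/109; mL+mR=536/109 → advance +1; mR−mL=-136/109 → turn -1·90°
n=3: pose=(-1,5,E); sL=100/53, sR=100/41; mL=-600/2173, mR=100/41; mL+mR=4700/2173 → advance +1; mR−mL=5900/2173 → turn +1·90°
n=4: pose=(0,5,N); sL=200/41, sR=200/137; mL=9600/5617, mR=200/137; mL+mR=17800/5617 → advance +1; mR−mL=-1400/5617 → turn -1·90°
n=5: pose=(0,6,E); sL=25/17, sR=2; mL=-9/34, mR=2; mL+mR=59/34 → advance +1; mR−mL=77/34 → turn +1·90°

0 200/13 40/17 1440/221 40/17 -2 3 N
1 5/2 50/17 -15/68 50/17 -2 4 E
2 8 200/109 336/109 200/109 -1 4 N
3 100/53 100/41 -600/2173 100/41 -1 5 E
4 200/41 200/137 9600/5617 200/137 0 5 N
5 25/17 2 -9/34 2 0 6 E
final 1 6 N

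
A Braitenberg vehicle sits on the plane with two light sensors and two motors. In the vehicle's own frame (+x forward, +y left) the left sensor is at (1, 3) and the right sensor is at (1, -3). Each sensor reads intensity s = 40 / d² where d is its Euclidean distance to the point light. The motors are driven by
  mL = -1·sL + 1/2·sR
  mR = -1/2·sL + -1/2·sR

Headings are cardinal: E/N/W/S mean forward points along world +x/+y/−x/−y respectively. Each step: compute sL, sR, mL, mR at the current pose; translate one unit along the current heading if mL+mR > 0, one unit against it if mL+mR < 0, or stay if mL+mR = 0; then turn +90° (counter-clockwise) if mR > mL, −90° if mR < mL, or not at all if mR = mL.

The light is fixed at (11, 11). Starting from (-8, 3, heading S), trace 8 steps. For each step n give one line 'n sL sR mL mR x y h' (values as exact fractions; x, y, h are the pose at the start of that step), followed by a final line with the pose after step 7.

0 40/337 8/113 -3172/38081 -3608/38081 -8 3 S
1 2/25 5/52 -83/2600 -229/2600 -8 4 W
2 40/477 40/261 -100/13833 -1640/13833 -7 4 N
3 20/157 4/41 -506/6437 -724/6437 -7 3 E
4 40/337 8/113 -3172/38081 -3608/38081 -8 3 S
5 2/25 5/52 -83/2600 -229/2600 -8 4 W
6 40/477 40/261 -100/13833 -1640/13833 -7 4 N
7 20/157 4/41 -506/6437 -724/6437 -7 3 E
final -8 3 S

n=0: pose=(-8,3,S); sL=40/337, sR=8/113; mL=-3172/38081, mR=-3608/38081; mL+mR=-60/337 → advance -1; mR−mL=-436/38081 → turn -1·90°
n=1: pose=(-8,4,W); sL=2/25, sR=5/52; mL=-83/2600, mR=-229/2600; mL+mR=-3/25 → advance -1; mR−mL=-73/1300 → turn -1·90°
n=2: pose=(-7,4,N); sL=40/477, sR=40/261; mL=-100/13833, mR=-1640/13833; mL+mR=-20/159 → advance -1; mR−mL=-1540/13833 → turn -1·90°
n=3: pose=(-7,3,E); sL=20/157, sR=4/41; mL=-506/6437, mR=-724/6437; mL+mR=-30/157 → advance -1; mR−mL=-218/6437 → turn -1·90°
n=4: pose=(-8,3,S); sL=40/337, sR=8/113; mL=-3172/38081, mR=-3608/38081; mL+mR=-60/337 → advance -1; mR−mL=-436/38081 → turn -1·90°
n=5: pose=(-8,4,W); sL=2/25, sR=5/52; mL=-83/2600, mR=-229/2600; mL+mR=-3/25 → advance -1; mR−mL=-73/1300 → turn -1·90°
n=6: pose=(-7,4,N); sL=40/477, sR=40/261; mL=-100/13833, mR=-1640/13833; mL+mR=-20/159 → advance -1; mR−mL=-1540/13833 → turn -1·90°
n=7: pose=(-7,3,E); sL=20/157, sR=4/41; mL=-506/6437, mR=-724/6437; mL+mR=-30/157 → advance -1; mR−mL=-218/6437 → turn -1·90°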